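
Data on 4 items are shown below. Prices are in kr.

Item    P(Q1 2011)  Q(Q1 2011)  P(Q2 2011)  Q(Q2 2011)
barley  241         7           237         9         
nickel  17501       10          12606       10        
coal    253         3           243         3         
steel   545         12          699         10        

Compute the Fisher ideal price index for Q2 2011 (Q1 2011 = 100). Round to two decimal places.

74.24

Laspeyres component (base-period weights):
ΣP(Q2 2011)Q(Q1 2011) = 237×7 + 12606×10 + 243×3 + 699×12 = 1659 + 126060 + 729 + 8388 = 136836
ΣP(Q1 2011)Q(Q1 2011) = 241×7 + 17501×10 + 253×3 + 545×12 = 1687 + 175010 + 759 + 6540 = 183996
L = 136836 / 183996 × 100 = 74.3690
Paasche component (current-period weights):
ΣP(Q2 2011)Q(Q2 2011) = 237×9 + 12606×10 + 243×3 + 699×10 = 2133 + 126060 + 729 + 6990 = 135912
ΣP(Q1 2011)Q(Q2 2011) = 241×9 + 17501×10 + 253×3 + 545×10 = 2169 + 175010 + 759 + 5450 = 183388
P = 135912 / 183388 × 100 = 74.1117
Fisher = √(L × P) = √(74.3690 × 74.1117) = 74.2403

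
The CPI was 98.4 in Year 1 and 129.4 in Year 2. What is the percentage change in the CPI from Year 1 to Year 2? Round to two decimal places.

31.50%

Change = (129.4 − 98.4) / 98.4 × 100
       = 31.0 / 98.4 × 100 = 31.5041%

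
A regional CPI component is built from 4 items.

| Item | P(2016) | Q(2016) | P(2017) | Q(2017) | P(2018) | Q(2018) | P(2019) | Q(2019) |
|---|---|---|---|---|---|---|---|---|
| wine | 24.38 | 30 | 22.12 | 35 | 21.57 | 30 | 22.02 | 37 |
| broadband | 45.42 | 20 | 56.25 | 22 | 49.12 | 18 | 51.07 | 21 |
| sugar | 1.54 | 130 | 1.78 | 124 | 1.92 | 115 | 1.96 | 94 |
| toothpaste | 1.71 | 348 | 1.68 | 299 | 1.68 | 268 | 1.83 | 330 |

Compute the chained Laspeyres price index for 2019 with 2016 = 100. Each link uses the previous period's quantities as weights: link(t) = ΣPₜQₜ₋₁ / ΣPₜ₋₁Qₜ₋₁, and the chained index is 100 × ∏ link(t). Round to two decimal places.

105.03

Link 2016→2017:
ΣP(2017)Q(2016) = 22.12×30 + 56.25×20 + 1.78×130 + 1.68×348 = 663.6 + 1125 + 231.4 + 584.64 = 2604.64
ΣP(2016)Q(2016) = 24.38×30 + 45.42×20 + 1.54×130 + 1.71×348 = 731.4 + 908.4 + 200.2 + 595.08 = 2435.08
link = 2604.64/2435.08 = 1.069632
Link 2017→2018:
ΣP(2018)Q(2017) = 21.57×35 + 49.12×22 + 1.92×124 + 1.68×299 = 754.95 + 1080.64 + 238.08 + 502.32 = 2575.99
ΣP(2017)Q(2017) = 22.12×35 + 56.25×22 + 1.78×124 + 1.68×299 = 774.2 + 1237.5 + 220.72 + 502.32 = 2734.74
link = 2575.99/2734.74 = 0.941951
Link 2018→2019:
ΣP(2019)Q(2018) = 22.02×30 + 51.07×18 + 1.96×115 + 1.83×268 = 660.6 + 919.26 + 225.4 + 490.44 = 2295.7
ΣP(2018)Q(2018) = 21.57×30 + 49.12×18 + 1.92×115 + 1.68×268 = 647.1 + 884.16 + 220.8 + 450.24 = 2202.3
link = 2295.7/2202.3 = 1.042410
Chained index = 100 × 1.069632 × 0.941951 × 1.042410 = 105.0271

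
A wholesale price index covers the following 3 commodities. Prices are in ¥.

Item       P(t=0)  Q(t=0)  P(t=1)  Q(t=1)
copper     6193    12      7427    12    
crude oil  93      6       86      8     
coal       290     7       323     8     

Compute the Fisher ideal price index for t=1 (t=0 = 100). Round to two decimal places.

119.45

Laspeyres component (base-period weights):
ΣP(t=1)Q(t=0) = 7427×12 + 86×6 + 323×7 = 89124 + 516 + 2261 = 91901
ΣP(t=0)Q(t=0) = 6193×12 + 93×6 + 290×7 = 74316 + 558 + 2030 = 76904
L = 91901 / 76904 × 100 = 119.5009
Paasche component (current-period weights):
ΣP(t=1)Q(t=1) = 7427×12 + 86×8 + 323×8 = 89124 + 688 + 2584 = 92396
ΣP(t=0)Q(t=1) = 6193×12 + 93×8 + 290×8 = 74316 + 744 + 2320 = 77380
P = 92396 / 77380 × 100 = 119.4055
Fisher = √(L × P) = √(119.5009 × 119.4055) = 119.4532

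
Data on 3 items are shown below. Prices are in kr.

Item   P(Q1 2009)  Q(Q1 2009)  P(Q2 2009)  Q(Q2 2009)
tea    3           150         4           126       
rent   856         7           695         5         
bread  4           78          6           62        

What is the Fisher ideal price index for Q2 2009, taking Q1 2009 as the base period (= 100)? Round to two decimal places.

Laspeyres component (base-period weights):
ΣP(Q2 2009)Q(Q1 2009) = 4×150 + 695×7 + 6×78 = 600 + 4865 + 468 = 5933
ΣP(Q1 2009)Q(Q1 2009) = 3×150 + 856×7 + 4×78 = 450 + 5992 + 312 = 6754
L = 5933 / 6754 × 100 = 87.8442
Paasche component (current-period weights):
ΣP(Q2 2009)Q(Q2 2009) = 4×126 + 695×5 + 6×62 = 504 + 3475 + 372 = 4351
ΣP(Q1 2009)Q(Q2 2009) = 3×126 + 856×5 + 4×62 = 378 + 4280 + 248 = 4906
P = 4351 / 4906 × 100 = 88.6873
Fisher = √(L × P) = √(87.8442 × 88.6873) = 88.2648

88.26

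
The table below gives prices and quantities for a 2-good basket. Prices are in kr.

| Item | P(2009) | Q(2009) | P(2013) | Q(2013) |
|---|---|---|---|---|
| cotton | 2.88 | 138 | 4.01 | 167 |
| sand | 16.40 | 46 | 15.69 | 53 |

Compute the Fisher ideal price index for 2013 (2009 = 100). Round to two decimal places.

Laspeyres component (base-period weights):
ΣP(2013)Q(2009) = 4.01×138 + 15.69×46 = 553.38 + 721.74 = 1275.12
ΣP(2009)Q(2009) = 2.88×138 + 16.40×46 = 397.44 + 754.4 = 1151.84
L = 1275.12 / 1151.84 × 100 = 110.7029
Paasche component (current-period weights):
ΣP(2013)Q(2013) = 4.01×167 + 15.69×53 = 669.67 + 831.57 = 1501.24
ΣP(2009)Q(2013) = 2.88×167 + 16.40×53 = 480.96 + 869.2 = 1350.16
P = 1501.24 / 1350.16 × 100 = 111.1898
Fisher = √(L × P) = √(110.7029 × 111.1898) = 110.9461

110.95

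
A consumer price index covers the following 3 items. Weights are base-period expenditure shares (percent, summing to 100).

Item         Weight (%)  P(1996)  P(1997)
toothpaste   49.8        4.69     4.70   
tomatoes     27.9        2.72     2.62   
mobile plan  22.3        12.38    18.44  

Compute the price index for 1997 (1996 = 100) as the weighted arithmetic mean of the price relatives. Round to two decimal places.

toothpaste: 49.8 × (4.70/4.69) = 49.8 × 1.002132 = 49.9062
tomatoes: 27.9 × (2.62/2.72) = 27.9 × 0.963235 = 26.8743
mobile plan: 22.3 × (18.44/12.38) = 22.3 × 1.489499 = 33.2158
Index = Σ wᵢ·(p₁ᵢ/p₀ᵢ) = 49.9062 + 26.8743 + 33.2158 = 109.9963

110.00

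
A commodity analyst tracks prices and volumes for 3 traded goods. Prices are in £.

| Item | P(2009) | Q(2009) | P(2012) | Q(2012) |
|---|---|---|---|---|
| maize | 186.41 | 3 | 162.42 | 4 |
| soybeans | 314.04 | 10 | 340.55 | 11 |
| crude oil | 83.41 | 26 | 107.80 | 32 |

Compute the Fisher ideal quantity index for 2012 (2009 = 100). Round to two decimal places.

Laspeyres component (base-period weights):
ΣP(2009)Q(2012) = 186.41×4 + 314.04×11 + 83.41×32 = 745.64 + 3454.44 + 2669.12 = 6869.2
ΣP(2009)Q(2009) = 186.41×3 + 314.04×10 + 83.41×26 = 559.23 + 3140.4 + 2168.66 = 5868.29
L = 6869.2 / 5868.29 × 100 = 117.0562
Paasche component (current-period weights):
ΣP(2012)Q(2012) = 162.42×4 + 340.55×11 + 107.80×32 = 649.68 + 3746.05 + 3449.6 = 7845.33
ΣP(2012)Q(2009) = 162.42×3 + 340.55×10 + 107.80×26 = 487.26 + 3405.5 + 2802.8 = 6695.56
P = 7845.33 / 6695.56 × 100 = 117.1721
Fisher = √(L × P) = √(117.0562 × 117.1721) = 117.1142

117.11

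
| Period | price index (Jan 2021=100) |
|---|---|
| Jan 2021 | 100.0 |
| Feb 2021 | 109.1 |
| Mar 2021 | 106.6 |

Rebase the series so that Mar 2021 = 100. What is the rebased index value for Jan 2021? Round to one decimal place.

93.8

Rebased(Jan 2021) = 100.0 / 106.6 × 100 = 93.8086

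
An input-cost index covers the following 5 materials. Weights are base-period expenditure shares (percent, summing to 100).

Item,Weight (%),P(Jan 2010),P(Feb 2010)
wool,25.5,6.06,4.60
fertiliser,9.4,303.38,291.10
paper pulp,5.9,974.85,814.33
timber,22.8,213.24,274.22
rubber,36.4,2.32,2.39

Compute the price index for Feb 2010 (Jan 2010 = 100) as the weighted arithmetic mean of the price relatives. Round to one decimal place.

100.1

wool: 25.5 × (4.60/6.06) = 25.5 × 0.759076 = 19.3564
fertiliser: 9.4 × (291.10/303.38) = 9.4 × 0.959523 = 9.0195
paper pulp: 5.9 × (814.33/974.85) = 5.9 × 0.835339 = 4.9285
timber: 22.8 × (274.22/213.24) = 22.8 × 1.285969 = 29.3201
rubber: 36.4 × (2.39/2.32) = 36.4 × 1.030172 = 37.4983
Index = Σ wᵢ·(p₁ᵢ/p₀ᵢ) = 19.3564 + 9.0195 + 4.9285 + 29.3201 + 37.4983 = 100.1228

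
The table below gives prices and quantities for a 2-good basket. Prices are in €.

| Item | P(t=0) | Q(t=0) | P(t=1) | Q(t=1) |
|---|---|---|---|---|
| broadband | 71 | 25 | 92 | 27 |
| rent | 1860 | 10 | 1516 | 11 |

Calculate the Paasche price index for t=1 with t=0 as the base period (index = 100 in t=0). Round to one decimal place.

85.6

Paasche price index uses current-period quantities as weights.
ΣP(t=1)·Q(t=1) = 92×27 + 1516×11 = 2484 + 16676 = 19160
ΣP(t=0)·Q(t=1) = 71×27 + 1860×11 = 1917 + 20460 = 22377
Index = 19160 / 22377 × 100 = 85.6236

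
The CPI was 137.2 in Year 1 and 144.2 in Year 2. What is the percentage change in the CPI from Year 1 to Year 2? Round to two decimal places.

Change = (144.2 − 137.2) / 137.2 × 100
       = 7.0 / 137.2 × 100 = 5.1020%

5.10%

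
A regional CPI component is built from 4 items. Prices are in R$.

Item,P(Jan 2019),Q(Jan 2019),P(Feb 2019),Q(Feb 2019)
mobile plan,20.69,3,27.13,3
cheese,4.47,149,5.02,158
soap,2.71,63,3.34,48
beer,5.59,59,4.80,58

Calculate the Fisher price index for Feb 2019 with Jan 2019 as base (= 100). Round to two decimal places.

107.55

Laspeyres component (base-period weights):
ΣP(Feb 2019)Q(Jan 2019) = 27.13×3 + 5.02×149 + 3.34×63 + 4.80×59 = 81.39 + 747.98 + 210.42 + 283.2 = 1322.99
ΣP(Jan 2019)Q(Jan 2019) = 20.69×3 + 4.47×149 + 2.71×63 + 5.59×59 = 62.07 + 666.03 + 170.73 + 329.81 = 1228.64
L = 1322.99 / 1228.64 × 100 = 107.6792
Paasche component (current-period weights):
ΣP(Feb 2019)Q(Feb 2019) = 27.13×3 + 5.02×158 + 3.34×48 + 4.80×58 = 81.39 + 793.16 + 160.32 + 278.4 = 1313.27
ΣP(Jan 2019)Q(Feb 2019) = 20.69×3 + 4.47×158 + 2.71×48 + 5.59×58 = 62.07 + 706.26 + 130.08 + 324.22 = 1222.63
P = 1313.27 / 1222.63 × 100 = 107.4135
Fisher = √(L × P) = √(107.6792 × 107.4135) = 107.5463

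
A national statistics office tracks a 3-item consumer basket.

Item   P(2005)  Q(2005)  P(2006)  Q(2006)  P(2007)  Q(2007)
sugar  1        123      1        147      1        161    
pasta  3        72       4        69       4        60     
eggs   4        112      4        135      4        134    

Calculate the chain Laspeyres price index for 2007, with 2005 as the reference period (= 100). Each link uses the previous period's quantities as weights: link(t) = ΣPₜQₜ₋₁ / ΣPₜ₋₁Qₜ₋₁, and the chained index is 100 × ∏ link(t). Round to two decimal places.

109.15

Link 2005→2006:
ΣP(2006)Q(2005) = 1×123 + 4×72 + 4×112 = 123 + 288 + 448 = 859
ΣP(2005)Q(2005) = 1×123 + 3×72 + 4×112 = 123 + 216 + 448 = 787
link = 859/787 = 1.091487
Link 2006→2007:
ΣP(2007)Q(2006) = 1×147 + 4×69 + 4×135 = 147 + 276 + 540 = 963
ΣP(2006)Q(2006) = 1×147 + 4×69 + 4×135 = 147 + 276 + 540 = 963
link = 963/963 = 1.000000
Chained index = 100 × 1.091487 × 1.000000 = 109.1487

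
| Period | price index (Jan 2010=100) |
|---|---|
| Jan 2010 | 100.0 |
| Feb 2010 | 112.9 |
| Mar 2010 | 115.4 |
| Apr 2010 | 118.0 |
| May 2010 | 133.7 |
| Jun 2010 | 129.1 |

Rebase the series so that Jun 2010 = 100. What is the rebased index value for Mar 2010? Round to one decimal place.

89.4

Rebased(Mar 2010) = 115.4 / 129.1 × 100 = 89.3881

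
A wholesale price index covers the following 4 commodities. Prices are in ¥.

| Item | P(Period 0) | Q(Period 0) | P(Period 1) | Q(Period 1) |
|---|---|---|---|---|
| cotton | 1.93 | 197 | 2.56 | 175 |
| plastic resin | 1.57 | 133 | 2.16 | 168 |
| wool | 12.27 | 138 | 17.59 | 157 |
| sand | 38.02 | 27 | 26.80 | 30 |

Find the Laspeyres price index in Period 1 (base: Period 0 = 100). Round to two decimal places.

Laspeyres price index uses base-period quantities as weights.
ΣP(Period 1)·Q(Period 0) = 2.56×197 + 2.16×133 + 17.59×138 + 26.80×27 = 504.32 + 287.28 + 2427.42 + 723.6 = 3942.62
ΣP(Period 0)·Q(Period 0) = 1.93×197 + 1.57×133 + 12.27×138 + 38.02×27 = 380.21 + 208.81 + 1693.26 + 1026.54 = 3308.82
Index = 3942.62 / 3308.82 × 100 = 119.1549

119.15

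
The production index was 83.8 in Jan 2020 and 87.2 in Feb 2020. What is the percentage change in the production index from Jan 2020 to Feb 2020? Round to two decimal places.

Change = (87.2 − 83.8) / 83.8 × 100
       = 3.4 / 83.8 × 100 = 4.0573%

4.06%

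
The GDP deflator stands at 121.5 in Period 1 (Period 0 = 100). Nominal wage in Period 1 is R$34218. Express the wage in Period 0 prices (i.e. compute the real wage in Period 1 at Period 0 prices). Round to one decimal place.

28163.0

Real = Nominal ÷ (Index/100) = 34218 ÷ (121.5/100)
     = 34218 ÷ 1.215 = 28162.9630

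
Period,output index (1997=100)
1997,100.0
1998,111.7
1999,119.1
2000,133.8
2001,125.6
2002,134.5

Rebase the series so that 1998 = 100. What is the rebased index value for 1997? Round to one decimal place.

Rebased(1997) = 100.0 / 111.7 × 100 = 89.5255

89.5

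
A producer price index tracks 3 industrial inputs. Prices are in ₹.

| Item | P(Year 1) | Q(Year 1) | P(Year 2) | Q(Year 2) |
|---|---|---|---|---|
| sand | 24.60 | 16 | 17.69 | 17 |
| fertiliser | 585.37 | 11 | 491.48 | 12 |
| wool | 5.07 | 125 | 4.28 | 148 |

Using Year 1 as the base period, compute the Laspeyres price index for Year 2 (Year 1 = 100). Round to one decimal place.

83.4

Laspeyres price index uses base-period quantities as weights.
ΣP(Year 2)·Q(Year 1) = 17.69×16 + 491.48×11 + 4.28×125 = 283.04 + 5406.28 + 535 = 6224.32
ΣP(Year 1)·Q(Year 1) = 24.60×16 + 585.37×11 + 5.07×125 = 393.6 + 6439.07 + 633.75 = 7466.42
Index = 6224.32 / 7466.42 × 100 = 83.3642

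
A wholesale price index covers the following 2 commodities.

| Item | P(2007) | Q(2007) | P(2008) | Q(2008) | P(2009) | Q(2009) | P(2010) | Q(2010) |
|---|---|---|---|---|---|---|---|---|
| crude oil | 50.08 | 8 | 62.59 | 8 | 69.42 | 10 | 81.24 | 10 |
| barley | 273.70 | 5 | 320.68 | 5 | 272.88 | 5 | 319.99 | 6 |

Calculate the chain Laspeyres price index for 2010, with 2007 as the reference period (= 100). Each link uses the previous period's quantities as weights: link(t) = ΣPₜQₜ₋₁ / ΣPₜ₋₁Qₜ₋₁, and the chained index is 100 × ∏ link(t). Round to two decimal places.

Link 2007→2008:
ΣP(2008)Q(2007) = 62.59×8 + 320.68×5 = 500.72 + 1603.4 = 2104.12
ΣP(2007)Q(2007) = 50.08×8 + 273.70×5 = 400.64 + 1368.5 = 1769.14
link = 2104.12/1769.14 = 1.189346
Link 2008→2009:
ΣP(2009)Q(2008) = 69.42×8 + 272.88×5 = 555.36 + 1364.4 = 1919.76
ΣP(2008)Q(2008) = 62.59×8 + 320.68×5 = 500.72 + 1603.4 = 2104.12
link = 1919.76/2104.12 = 0.912381
Link 2009→2010:
ΣP(2010)Q(2009) = 81.24×10 + 319.99×5 = 812.4 + 1599.95 = 2412.35
ΣP(2009)Q(2009) = 69.42×10 + 272.88×5 = 694.2 + 1364.4 = 2058.6
link = 2412.35/2058.6 = 1.171840
Chained index = 100 × 1.189346 × 0.912381 × 1.171840 = 127.1608

127.16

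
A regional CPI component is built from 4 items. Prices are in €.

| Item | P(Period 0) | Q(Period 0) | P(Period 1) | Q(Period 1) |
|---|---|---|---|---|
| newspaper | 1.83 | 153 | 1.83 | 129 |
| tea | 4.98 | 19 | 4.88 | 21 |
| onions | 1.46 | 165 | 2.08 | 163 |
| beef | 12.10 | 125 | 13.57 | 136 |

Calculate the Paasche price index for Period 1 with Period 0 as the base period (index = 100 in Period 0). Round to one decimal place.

113.4

Paasche price index uses current-period quantities as weights.
ΣP(Period 1)·Q(Period 1) = 1.83×129 + 4.88×21 + 2.08×163 + 13.57×136 = 236.07 + 102.48 + 339.04 + 1845.52 = 2523.11
ΣP(Period 0)·Q(Period 1) = 1.83×129 + 4.98×21 + 1.46×163 + 12.10×136 = 236.07 + 104.58 + 237.98 + 1645.6 = 2224.23
Index = 2523.11 / 2224.23 × 100 = 113.4375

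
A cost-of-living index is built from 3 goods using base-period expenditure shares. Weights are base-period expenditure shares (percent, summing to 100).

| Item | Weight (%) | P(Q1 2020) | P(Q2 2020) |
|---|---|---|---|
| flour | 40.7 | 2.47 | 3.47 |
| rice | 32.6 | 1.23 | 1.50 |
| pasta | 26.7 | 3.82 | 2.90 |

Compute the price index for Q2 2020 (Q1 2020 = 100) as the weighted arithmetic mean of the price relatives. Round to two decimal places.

117.20

flour: 40.7 × (3.47/2.47) = 40.7 × 1.404858 = 57.1777
rice: 32.6 × (1.50/1.23) = 32.6 × 1.219512 = 39.7561
pasta: 26.7 × (2.90/3.82) = 26.7 × 0.759162 = 20.2696
Index = Σ wᵢ·(p₁ᵢ/p₀ᵢ) = 57.1777 + 39.7561 + 20.2696 = 117.2035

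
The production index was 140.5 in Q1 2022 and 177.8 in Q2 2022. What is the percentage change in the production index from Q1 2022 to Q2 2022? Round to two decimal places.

26.55%

Change = (177.8 − 140.5) / 140.5 × 100
       = 37.3 / 140.5 × 100 = 26.5480%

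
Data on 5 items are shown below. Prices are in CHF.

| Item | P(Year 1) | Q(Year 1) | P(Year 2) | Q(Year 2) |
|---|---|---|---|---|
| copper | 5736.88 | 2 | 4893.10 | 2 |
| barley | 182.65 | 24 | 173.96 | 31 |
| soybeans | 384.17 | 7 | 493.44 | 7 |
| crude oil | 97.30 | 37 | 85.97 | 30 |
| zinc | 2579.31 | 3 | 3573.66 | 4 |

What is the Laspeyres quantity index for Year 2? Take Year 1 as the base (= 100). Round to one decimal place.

110.6

Laspeyres quantity index uses base-period prices as weights.
ΣP(Year 1)·Q(Year 2) = 5736.88×2 + 182.65×31 + 384.17×7 + 97.30×30 + 2579.31×4 = 11473.76 + 5662.15 + 2689.19 + 2919 + 10317.24 = 33061.34
ΣP(Year 1)·Q(Year 1) = 5736.88×2 + 182.65×24 + 384.17×7 + 97.30×37 + 2579.31×3 = 11473.76 + 4383.6 + 2689.19 + 3600.1 + 7737.93 = 29884.58
Index = 33061.34 / 29884.58 × 100 = 110.6301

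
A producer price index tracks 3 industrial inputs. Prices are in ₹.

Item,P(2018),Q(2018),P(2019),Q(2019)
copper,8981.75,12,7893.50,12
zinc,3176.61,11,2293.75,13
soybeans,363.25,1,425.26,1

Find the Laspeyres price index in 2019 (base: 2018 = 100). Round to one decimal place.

Laspeyres price index uses base-period quantities as weights.
ΣP(2019)·Q(2018) = 7893.50×12 + 2293.75×11 + 425.26×1 = 94722 + 25231.25 + 425.26 = 120378.51
ΣP(2018)·Q(2018) = 8981.75×12 + 3176.61×11 + 363.25×1 = 107781 + 34942.71 + 363.25 = 143086.96
Index = 120378.51 / 143086.96 × 100 = 84.1296

84.1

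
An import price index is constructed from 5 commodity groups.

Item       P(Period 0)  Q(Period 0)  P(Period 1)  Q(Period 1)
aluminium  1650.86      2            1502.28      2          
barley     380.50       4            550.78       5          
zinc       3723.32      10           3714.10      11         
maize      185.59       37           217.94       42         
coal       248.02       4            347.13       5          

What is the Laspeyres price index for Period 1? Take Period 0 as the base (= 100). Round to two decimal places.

103.78

Laspeyres price index uses base-period quantities as weights.
ΣP(Period 1)·Q(Period 0) = 1502.28×2 + 550.78×4 + 3714.10×10 + 217.94×37 + 347.13×4 = 3004.56 + 2203.12 + 37141 + 8063.78 + 1388.52 = 51800.98
ΣP(Period 0)·Q(Period 0) = 1650.86×2 + 380.50×4 + 3723.32×10 + 185.59×37 + 248.02×4 = 3301.72 + 1522 + 37233.2 + 6866.83 + 992.08 = 49915.83
Index = 51800.98 / 49915.83 × 100 = 103.7767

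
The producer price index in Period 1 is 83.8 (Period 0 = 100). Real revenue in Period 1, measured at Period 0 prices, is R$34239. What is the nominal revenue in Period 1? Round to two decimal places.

28692.28

Nominal = Real × (Index/100) = 34239 × (83.8/100)
        = 34239 × 0.838 = 28692.2820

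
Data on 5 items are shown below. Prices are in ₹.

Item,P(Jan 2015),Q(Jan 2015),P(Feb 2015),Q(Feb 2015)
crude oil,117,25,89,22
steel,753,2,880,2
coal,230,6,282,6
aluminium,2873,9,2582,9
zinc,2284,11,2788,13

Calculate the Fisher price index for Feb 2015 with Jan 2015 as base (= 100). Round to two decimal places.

105.64

Laspeyres component (base-period weights):
ΣP(Feb 2015)Q(Jan 2015) = 89×25 + 880×2 + 282×6 + 2582×9 + 2788×11 = 2225 + 1760 + 1692 + 23238 + 30668 = 59583
ΣP(Jan 2015)Q(Jan 2015) = 117×25 + 753×2 + 230×6 + 2873×9 + 2284×11 = 2925 + 1506 + 1380 + 25857 + 25124 = 56792
L = 59583 / 56792 × 100 = 104.9144
Paasche component (current-period weights):
ΣP(Feb 2015)Q(Feb 2015) = 89×22 + 880×2 + 282×6 + 2582×9 + 2788×13 = 1958 + 1760 + 1692 + 23238 + 36244 = 64892
ΣP(Jan 2015)Q(Feb 2015) = 117×22 + 753×2 + 230×6 + 2873×9 + 2284×13 = 2574 + 1506 + 1380 + 25857 + 29692 = 61009
P = 64892 / 61009 × 100 = 106.3646
Fisher = √(L × P) = √(104.9144 × 106.3646) = 105.6370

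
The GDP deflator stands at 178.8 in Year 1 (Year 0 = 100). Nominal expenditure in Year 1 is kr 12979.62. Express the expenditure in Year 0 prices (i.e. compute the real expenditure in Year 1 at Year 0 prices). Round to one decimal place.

Real = Nominal ÷ (Index/100) = 12979.62 ÷ (178.8/100)
     = 12979.62 ÷ 1.788 = 7259.2953

7259.3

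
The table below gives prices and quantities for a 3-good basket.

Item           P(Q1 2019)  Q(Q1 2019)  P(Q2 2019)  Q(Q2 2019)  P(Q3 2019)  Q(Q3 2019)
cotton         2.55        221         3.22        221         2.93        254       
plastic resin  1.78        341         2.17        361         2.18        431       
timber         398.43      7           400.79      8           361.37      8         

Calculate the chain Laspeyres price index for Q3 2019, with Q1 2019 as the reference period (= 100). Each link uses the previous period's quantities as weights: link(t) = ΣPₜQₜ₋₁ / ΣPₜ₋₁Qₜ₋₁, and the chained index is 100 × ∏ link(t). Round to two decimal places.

Link Q1 2019→Q2 2019:
ΣP(Q2 2019)Q(Q1 2019) = 3.22×221 + 2.17×341 + 400.79×7 = 711.62 + 739.97 + 2805.53 = 4257.12
ΣP(Q1 2019)Q(Q1 2019) = 2.55×221 + 1.78×341 + 398.43×7 = 563.55 + 606.98 + 2789.01 = 3959.54
link = 4257.12/3959.54 = 1.075155
Link Q2 2019→Q3 2019:
ΣP(Q3 2019)Q(Q2 2019) = 2.93×221 + 2.18×361 + 361.37×8 = 647.53 + 786.98 + 2890.96 = 4325.47
ΣP(Q2 2019)Q(Q2 2019) = 3.22×221 + 2.17×361 + 400.79×8 = 711.62 + 783.37 + 3206.32 = 4701.31
link = 4325.47/4701.31 = 0.920056
Chained index = 100 × 1.075155 × 0.920056 = 98.9203

98.92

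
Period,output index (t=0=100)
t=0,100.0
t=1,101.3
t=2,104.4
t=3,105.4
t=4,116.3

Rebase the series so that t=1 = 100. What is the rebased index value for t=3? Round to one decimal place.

Rebased(t=3) = 105.4 / 101.3 × 100 = 104.0474

104.0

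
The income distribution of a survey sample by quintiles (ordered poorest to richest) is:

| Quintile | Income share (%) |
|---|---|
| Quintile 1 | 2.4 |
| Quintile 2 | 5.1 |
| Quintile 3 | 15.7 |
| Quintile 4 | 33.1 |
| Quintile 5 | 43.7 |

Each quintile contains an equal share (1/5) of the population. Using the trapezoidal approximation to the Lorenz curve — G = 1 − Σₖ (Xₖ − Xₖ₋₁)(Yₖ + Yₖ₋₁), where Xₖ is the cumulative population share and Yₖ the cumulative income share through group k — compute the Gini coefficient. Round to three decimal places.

0.442

Cumulative income shares Yₖ: 0.0240, 0.0750, 0.2320, 0.5630, 1.0000
Σ (Xₖ−Xₖ₋₁)(Yₖ+Yₖ₋₁) = (1/5)(0.0240+0.0000) + (1/5)(0.0750+0.0240) + (1/5)(0.2320+0.0750) + (1/5)(0.5630+0.2320) + (1/5)(1.0000+0.5630)
  = 0.0048 + 0.0198 + 0.0614 + 0.1590 + 0.3126 = 0.5576
G = 1 − 0.5576 = 0.4424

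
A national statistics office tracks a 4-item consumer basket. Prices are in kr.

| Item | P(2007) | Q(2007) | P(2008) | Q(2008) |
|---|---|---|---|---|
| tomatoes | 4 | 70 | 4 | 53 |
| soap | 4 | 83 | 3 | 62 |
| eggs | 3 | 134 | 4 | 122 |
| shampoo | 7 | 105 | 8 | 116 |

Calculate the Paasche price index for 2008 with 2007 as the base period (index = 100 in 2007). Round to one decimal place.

Paasche price index uses current-period quantities as weights.
ΣP(2008)·Q(2008) = 4×53 + 3×62 + 4×122 + 8×116 = 212 + 186 + 488 + 928 = 1814
ΣP(2007)·Q(2008) = 4×53 + 4×62 + 3×122 + 7×116 = 212 + 248 + 366 + 812 = 1638
Index = 1814 / 1638 × 100 = 110.7448

110.7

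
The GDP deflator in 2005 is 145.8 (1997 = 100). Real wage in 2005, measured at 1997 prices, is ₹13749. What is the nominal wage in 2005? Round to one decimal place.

20046.0

Nominal = Real × (Index/100) = 13749 × (145.8/100)
        = 13749 × 1.458 = 20046.0420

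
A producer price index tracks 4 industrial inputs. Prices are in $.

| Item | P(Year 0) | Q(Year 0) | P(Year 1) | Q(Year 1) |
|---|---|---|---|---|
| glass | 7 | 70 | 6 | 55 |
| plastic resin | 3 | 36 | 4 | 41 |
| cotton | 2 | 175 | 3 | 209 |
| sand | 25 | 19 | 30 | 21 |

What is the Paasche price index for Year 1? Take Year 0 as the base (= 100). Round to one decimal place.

120.7

Paasche price index uses current-period quantities as weights.
ΣP(Year 1)·Q(Year 1) = 6×55 + 4×41 + 3×209 + 30×21 = 330 + 164 + 627 + 630 = 1751
ΣP(Year 0)·Q(Year 1) = 7×55 + 3×41 + 2×209 + 25×21 = 385 + 123 + 418 + 525 = 1451
Index = 1751 / 1451 × 100 = 120.6754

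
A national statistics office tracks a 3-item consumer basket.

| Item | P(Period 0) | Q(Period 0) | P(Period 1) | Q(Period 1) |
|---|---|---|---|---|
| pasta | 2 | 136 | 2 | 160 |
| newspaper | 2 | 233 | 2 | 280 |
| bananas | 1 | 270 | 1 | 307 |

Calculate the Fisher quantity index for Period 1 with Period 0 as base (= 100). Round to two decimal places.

Laspeyres component (base-period weights):
ΣP(Period 0)Q(Period 1) = 2×160 + 2×280 + 1×307 = 320 + 560 + 307 = 1187
ΣP(Period 0)Q(Period 0) = 2×136 + 2×233 + 1×270 = 272 + 466 + 270 = 1008
L = 1187 / 1008 × 100 = 117.7579
Paasche component (current-period weights):
ΣP(Period 1)Q(Period 1) = 2×160 + 2×280 + 1×307 = 320 + 560 + 307 = 1187
ΣP(Period 1)Q(Period 0) = 2×136 + 2×233 + 1×270 = 272 + 466 + 270 = 1008
P = 1187 / 1008 × 100 = 117.7579
Fisher = √(L × P) = √(117.7579 × 117.7579) = 117.7579

117.76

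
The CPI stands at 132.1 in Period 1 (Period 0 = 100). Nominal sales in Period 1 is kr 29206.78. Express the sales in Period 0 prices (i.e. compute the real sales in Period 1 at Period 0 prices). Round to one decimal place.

22109.6

Real = Nominal ÷ (Index/100) = 29206.78 ÷ (132.1/100)
     = 29206.78 ÷ 1.321 = 22109.5988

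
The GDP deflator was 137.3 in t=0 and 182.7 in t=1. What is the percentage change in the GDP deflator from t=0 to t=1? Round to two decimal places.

Change = (182.7 − 137.3) / 137.3 × 100
       = 45.4 / 137.3 × 100 = 33.0663%

33.07%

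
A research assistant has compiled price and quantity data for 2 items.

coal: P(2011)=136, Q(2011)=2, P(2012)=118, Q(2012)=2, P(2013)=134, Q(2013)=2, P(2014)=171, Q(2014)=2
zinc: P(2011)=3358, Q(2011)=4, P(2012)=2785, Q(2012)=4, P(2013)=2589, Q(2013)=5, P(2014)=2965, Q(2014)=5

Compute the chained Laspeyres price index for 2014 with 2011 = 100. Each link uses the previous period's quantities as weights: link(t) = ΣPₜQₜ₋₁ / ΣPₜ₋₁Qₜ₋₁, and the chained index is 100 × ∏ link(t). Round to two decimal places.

Link 2011→2012:
ΣP(2012)Q(2011) = 118×2 + 2785×4 = 236 + 11140 = 11376
ΣP(2011)Q(2011) = 136×2 + 3358×4 = 272 + 13432 = 13704
link = 11376/13704 = 0.830123
Link 2012→2013:
ΣP(2013)Q(2012) = 134×2 + 2589×4 = 268 + 10356 = 10624
ΣP(2012)Q(2012) = 118×2 + 2785×4 = 236 + 11140 = 11376
link = 10624/11376 = 0.933896
Link 2013→2014:
ΣP(2014)Q(2013) = 171×2 + 2965×5 = 342 + 14825 = 15167
ΣP(2013)Q(2013) = 134×2 + 2589×5 = 268 + 12945 = 13213
link = 15167/13213 = 1.147885
Chained index = 100 × 0.830123 × 0.933896 × 1.147885 = 88.9895

88.99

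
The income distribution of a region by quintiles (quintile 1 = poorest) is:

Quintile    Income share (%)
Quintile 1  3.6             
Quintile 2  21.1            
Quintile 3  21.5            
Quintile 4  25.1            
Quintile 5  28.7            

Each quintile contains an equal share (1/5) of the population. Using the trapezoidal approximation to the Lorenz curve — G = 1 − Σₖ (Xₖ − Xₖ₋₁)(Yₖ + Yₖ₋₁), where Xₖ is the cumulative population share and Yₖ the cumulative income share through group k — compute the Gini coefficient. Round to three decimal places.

Cumulative income shares Yₖ: 0.0360, 0.2470, 0.4620, 0.7130, 1.0000
Σ (Xₖ−Xₖ₋₁)(Yₖ+Yₖ₋₁) = (1/5)(0.0360+0.0000) + (1/5)(0.2470+0.0360) + (1/5)(0.4620+0.2470) + (1/5)(0.7130+0.4620) + (1/5)(1.0000+0.7130)
  = 0.0072 + 0.0566 + 0.1418 + 0.2350 + 0.3426 = 0.7832
G = 1 − 0.7832 = 0.2168

0.217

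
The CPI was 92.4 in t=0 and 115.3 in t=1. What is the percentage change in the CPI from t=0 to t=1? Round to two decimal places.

Change = (115.3 − 92.4) / 92.4 × 100
       = 22.9 / 92.4 × 100 = 24.7835%

24.78%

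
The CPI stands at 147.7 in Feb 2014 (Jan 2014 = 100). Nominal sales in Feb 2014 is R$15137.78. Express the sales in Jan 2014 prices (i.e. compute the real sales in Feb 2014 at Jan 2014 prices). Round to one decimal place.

10249.0

Real = Nominal ÷ (Index/100) = 15137.78 ÷ (147.7/100)
     = 15137.78 ÷ 1.477 = 10249.0047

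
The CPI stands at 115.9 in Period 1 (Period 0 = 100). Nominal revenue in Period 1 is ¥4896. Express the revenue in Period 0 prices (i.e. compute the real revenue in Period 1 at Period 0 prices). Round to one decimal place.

4224.3

Real = Nominal ÷ (Index/100) = 4896 ÷ (115.9/100)
     = 4896 ÷ 1.159 = 4224.3313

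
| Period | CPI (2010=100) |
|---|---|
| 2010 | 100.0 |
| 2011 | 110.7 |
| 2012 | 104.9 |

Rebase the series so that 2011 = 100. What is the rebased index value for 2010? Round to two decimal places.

Rebased(2010) = 100.0 / 110.7 × 100 = 90.3342

90.33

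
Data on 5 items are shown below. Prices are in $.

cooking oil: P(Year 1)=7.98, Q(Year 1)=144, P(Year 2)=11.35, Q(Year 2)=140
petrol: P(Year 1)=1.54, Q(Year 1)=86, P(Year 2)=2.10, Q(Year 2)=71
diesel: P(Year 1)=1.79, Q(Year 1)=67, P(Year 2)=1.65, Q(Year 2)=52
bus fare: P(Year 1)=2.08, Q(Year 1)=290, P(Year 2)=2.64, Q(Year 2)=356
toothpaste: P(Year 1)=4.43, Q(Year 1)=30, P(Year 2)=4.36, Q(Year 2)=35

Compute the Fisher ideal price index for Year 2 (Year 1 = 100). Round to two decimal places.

Laspeyres component (base-period weights):
ΣP(Year 2)Q(Year 1) = 11.35×144 + 2.10×86 + 1.65×67 + 2.64×290 + 4.36×30 = 1634.4 + 180.6 + 110.55 + 765.6 + 130.8 = 2821.95
ΣP(Year 1)Q(Year 1) = 7.98×144 + 1.54×86 + 1.79×67 + 2.08×290 + 4.43×30 = 1149.12 + 132.44 + 119.93 + 603.2 + 132.9 = 2137.59
L = 2821.95 / 2137.59 × 100 = 132.0155
Paasche component (current-period weights):
ΣP(Year 2)Q(Year 2) = 11.35×140 + 2.10×71 + 1.65×52 + 2.64×356 + 4.36×35 = 1589 + 149.1 + 85.8 + 939.84 + 152.6 = 2916.34
ΣP(Year 1)Q(Year 2) = 7.98×140 + 1.54×71 + 1.79×52 + 2.08×356 + 4.43×35 = 1117.2 + 109.34 + 93.08 + 740.48 + 155.05 = 2215.15
P = 2916.34 / 2215.15 × 100 = 131.6543
Fisher = √(L × P) = √(132.0155 × 131.6543) = 131.8348

131.83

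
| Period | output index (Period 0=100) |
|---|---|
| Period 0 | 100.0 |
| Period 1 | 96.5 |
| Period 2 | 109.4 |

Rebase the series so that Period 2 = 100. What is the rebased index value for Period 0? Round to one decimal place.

91.4

Rebased(Period 0) = 100.0 / 109.4 × 100 = 91.4077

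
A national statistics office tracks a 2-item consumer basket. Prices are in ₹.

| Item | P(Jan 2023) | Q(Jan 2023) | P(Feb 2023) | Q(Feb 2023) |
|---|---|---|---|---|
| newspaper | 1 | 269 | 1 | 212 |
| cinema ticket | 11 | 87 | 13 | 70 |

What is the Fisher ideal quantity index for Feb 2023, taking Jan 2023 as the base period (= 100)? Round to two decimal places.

Laspeyres component (base-period weights):
ΣP(Jan 2023)Q(Feb 2023) = 1×212 + 11×70 = 212 + 770 = 982
ΣP(Jan 2023)Q(Jan 2023) = 1×269 + 11×87 = 269 + 957 = 1226
L = 982 / 1226 × 100 = 80.0979
Paasche component (current-period weights):
ΣP(Feb 2023)Q(Feb 2023) = 1×212 + 13×70 = 212 + 910 = 1122
ΣP(Feb 2023)Q(Jan 2023) = 1×269 + 13×87 = 269 + 1131 = 1400
P = 1122 / 1400 × 100 = 80.1429
Fisher = √(L × P) = √(80.0979 × 80.1429) = 80.1204

80.12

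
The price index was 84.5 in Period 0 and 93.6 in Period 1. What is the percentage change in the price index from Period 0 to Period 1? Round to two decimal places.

10.77%

Change = (93.6 − 84.5) / 84.5 × 100
       = 9.1 / 84.5 × 100 = 10.7692%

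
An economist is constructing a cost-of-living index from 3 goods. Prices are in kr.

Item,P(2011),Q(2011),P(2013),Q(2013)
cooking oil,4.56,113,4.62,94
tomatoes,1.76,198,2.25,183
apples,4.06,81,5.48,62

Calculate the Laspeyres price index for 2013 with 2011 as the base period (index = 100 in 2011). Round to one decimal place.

Laspeyres price index uses base-period quantities as weights.
ΣP(2013)·Q(2011) = 4.62×113 + 2.25×198 + 5.48×81 = 522.06 + 445.5 + 443.88 = 1411.44
ΣP(2011)·Q(2011) = 4.56×113 + 1.76×198 + 4.06×81 = 515.28 + 348.48 + 328.86 = 1192.62
Index = 1411.44 / 1192.62 × 100 = 118.3478

118.3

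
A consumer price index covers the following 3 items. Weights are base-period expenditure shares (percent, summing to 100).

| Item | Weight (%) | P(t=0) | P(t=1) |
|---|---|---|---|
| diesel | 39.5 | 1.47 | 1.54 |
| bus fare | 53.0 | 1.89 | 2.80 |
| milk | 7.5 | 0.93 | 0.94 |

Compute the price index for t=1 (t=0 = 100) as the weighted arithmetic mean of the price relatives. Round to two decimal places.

diesel: 39.5 × (1.54/1.47) = 39.5 × 1.047619 = 41.3810
bus fare: 53.0 × (2.80/1.89) = 53.0 × 1.481481 = 78.5185
milk: 7.5 × (0.94/0.93) = 7.5 × 1.010753 = 7.5806
Index = Σ wᵢ·(p₁ᵢ/p₀ᵢ) = 41.3810 + 78.5185 + 7.5806 = 127.4801

127.48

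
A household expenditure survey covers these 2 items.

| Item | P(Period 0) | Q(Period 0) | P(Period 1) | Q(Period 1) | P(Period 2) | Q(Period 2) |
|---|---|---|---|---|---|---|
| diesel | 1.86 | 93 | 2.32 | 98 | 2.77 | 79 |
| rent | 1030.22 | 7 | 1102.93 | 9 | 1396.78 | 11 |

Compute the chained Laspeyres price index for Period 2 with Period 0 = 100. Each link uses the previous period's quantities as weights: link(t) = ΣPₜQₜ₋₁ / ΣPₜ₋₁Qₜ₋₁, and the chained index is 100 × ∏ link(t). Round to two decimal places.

Link Period 0→Period 1:
ΣP(Period 1)Q(Period 0) = 2.32×93 + 1102.93×7 = 215.76 + 7720.51 = 7936.27
ΣP(Period 0)Q(Period 0) = 1.86×93 + 1030.22×7 = 172.98 + 7211.54 = 7384.52
link = 7936.27/7384.52 = 1.074717
Link Period 1→Period 2:
ΣP(Period 2)Q(Period 1) = 2.77×98 + 1396.78×9 = 271.46 + 12571.02 = 12842.48
ΣP(Period 1)Q(Period 1) = 2.32×98 + 1102.93×9 = 227.36 + 9926.37 = 10153.73
link = 12842.48/10153.73 = 1.264804
Chained index = 100 × 1.074717 × 1.264804 = 135.9307

135.93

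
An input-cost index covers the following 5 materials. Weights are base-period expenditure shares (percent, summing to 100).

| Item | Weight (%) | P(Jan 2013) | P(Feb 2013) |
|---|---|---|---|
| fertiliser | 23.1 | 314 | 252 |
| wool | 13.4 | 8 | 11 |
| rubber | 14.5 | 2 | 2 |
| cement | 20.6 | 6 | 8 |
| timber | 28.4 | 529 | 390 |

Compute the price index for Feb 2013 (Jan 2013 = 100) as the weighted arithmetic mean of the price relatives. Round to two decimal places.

99.87

fertiliser: 23.1 × (252/314) = 23.1 × 0.802548 = 18.5389
wool: 13.4 × (11/8) = 13.4 × 1.375000 = 18.4250
rubber: 14.5 × (2/2) = 14.5 × 1.000000 = 14.5000
cement: 20.6 × (8/6) = 20.6 × 1.333333 = 27.4667
timber: 28.4 × (390/529) = 28.4 × 0.737240 = 20.9376
Index = Σ wᵢ·(p₁ᵢ/p₀ᵢ) = 18.5389 + 18.4250 + 14.5000 + 27.4667 + 20.9376 = 99.8681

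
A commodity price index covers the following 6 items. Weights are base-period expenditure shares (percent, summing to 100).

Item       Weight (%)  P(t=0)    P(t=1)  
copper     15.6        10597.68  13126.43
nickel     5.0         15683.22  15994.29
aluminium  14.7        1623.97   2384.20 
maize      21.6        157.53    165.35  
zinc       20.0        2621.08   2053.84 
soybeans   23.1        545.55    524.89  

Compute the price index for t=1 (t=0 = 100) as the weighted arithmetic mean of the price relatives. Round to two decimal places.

copper: 15.6 × (13126.43/10597.68) = 15.6 × 1.238614 = 19.3224
nickel: 5.0 × (15994.29/15683.22) = 5.0 × 1.019835 = 5.0992
aluminium: 14.7 × (2384.20/1623.97) = 14.7 × 1.468131 = 21.5815
maize: 21.6 × (165.35/157.53) = 21.6 × 1.049641 = 22.6723
zinc: 20.0 × (2053.84/2621.08) = 20.0 × 0.783585 = 15.6717
soybeans: 23.1 × (524.89/545.55) = 23.1 × 0.962130 = 22.2252
Index = Σ wᵢ·(p₁ᵢ/p₀ᵢ) = 19.3224 + 5.0992 + 21.5815 + 22.6723 + 15.6717 + 22.2252 = 106.5722

106.57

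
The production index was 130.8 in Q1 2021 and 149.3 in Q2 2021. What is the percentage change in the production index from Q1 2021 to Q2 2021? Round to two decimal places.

14.14%

Change = (149.3 − 130.8) / 130.8 × 100
       = 18.5 / 130.8 × 100 = 14.1437%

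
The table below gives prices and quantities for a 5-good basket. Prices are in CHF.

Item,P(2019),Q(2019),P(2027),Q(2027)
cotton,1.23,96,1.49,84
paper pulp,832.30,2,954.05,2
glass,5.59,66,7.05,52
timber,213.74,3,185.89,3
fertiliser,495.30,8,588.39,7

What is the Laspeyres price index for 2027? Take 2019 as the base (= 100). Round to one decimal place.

Laspeyres price index uses base-period quantities as weights.
ΣP(2027)·Q(2019) = 1.49×96 + 954.05×2 + 7.05×66 + 185.89×3 + 588.39×8 = 143.04 + 1908.1 + 465.3 + 557.67 + 4707.12 = 7781.23
ΣP(2019)·Q(2019) = 1.23×96 + 832.30×2 + 5.59×66 + 213.74×3 + 495.30×8 = 118.08 + 1664.6 + 368.94 + 641.22 + 3962.4 = 6755.24
Index = 7781.23 / 6755.24 × 100 = 115.1881

115.2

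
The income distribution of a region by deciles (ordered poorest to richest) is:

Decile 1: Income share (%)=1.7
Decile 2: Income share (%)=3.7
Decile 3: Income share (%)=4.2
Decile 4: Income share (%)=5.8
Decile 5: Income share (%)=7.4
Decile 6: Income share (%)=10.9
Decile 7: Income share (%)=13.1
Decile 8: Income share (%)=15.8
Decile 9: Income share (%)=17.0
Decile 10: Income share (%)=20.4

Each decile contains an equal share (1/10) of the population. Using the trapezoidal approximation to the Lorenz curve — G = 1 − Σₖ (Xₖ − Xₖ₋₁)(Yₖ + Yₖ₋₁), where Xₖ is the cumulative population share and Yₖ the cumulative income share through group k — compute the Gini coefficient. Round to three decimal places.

Cumulative income shares Yₖ: 0.0170, 0.0540, 0.0960, 0.1540, 0.2280, 0.3370, 0.4680, 0.6260, 0.7960, 1.0000
Σ (Xₖ−Xₖ₋₁)(Yₖ+Yₖ₋₁) = (1/10)(0.0170+0.0000) + (1/10)(0.0540+0.0170) + (1/10)(0.0960+0.0540) + (1/10)(0.1540+0.0960) + (1/10)(0.2280+0.1540) + (1/10)(0.3370+0.2280) + (1/10)(0.4680+0.3370) + (1/10)(0.6260+0.4680) + (1/10)(0.7960+0.6260) + (1/10)(1.0000+0.7960)
  = 0.0017 + 0.0071 + 0.0150 + 0.0250 + 0.0382 + 0.0565 + 0.0805 + 0.1094 + 0.1422 + 0.1796 = 0.6552
G = 1 − 0.6552 = 0.3448

0.345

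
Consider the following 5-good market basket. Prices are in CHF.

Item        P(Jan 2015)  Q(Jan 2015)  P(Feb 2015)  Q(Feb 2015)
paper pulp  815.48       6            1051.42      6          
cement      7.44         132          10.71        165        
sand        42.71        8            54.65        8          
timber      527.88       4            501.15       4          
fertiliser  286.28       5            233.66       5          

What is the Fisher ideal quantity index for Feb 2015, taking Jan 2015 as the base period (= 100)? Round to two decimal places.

Laspeyres component (base-period weights):
ΣP(Jan 2015)Q(Feb 2015) = 815.48×6 + 7.44×165 + 42.71×8 + 527.88×4 + 286.28×5 = 4892.88 + 1227.6 + 341.68 + 2111.52 + 1431.4 = 10005.08
ΣP(Jan 2015)Q(Jan 2015) = 815.48×6 + 7.44×132 + 42.71×8 + 527.88×4 + 286.28×5 = 4892.88 + 982.08 + 341.68 + 2111.52 + 1431.4 = 9759.56
L = 10005.08 / 9759.56 × 100 = 102.5157
Paasche component (current-period weights):
ΣP(Feb 2015)Q(Feb 2015) = 1051.42×6 + 10.71×165 + 54.65×8 + 501.15×4 + 233.66×5 = 6308.52 + 1767.15 + 437.2 + 2004.6 + 1168.3 = 11685.77
ΣP(Feb 2015)Q(Jan 2015) = 1051.42×6 + 10.71×132 + 54.65×8 + 501.15×4 + 233.66×5 = 6308.52 + 1413.72 + 437.2 + 2004.6 + 1168.3 = 11332.34
P = 11685.77 / 11332.34 × 100 = 103.1188
Fisher = √(L × P) = √(102.5157 × 103.1188) = 102.8168

102.82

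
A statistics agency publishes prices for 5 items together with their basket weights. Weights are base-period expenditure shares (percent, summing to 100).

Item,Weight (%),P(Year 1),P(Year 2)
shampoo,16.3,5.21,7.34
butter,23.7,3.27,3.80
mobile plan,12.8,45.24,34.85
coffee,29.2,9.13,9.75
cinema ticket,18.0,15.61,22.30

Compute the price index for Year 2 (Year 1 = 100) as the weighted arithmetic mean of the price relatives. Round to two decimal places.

117.26

shampoo: 16.3 × (7.34/5.21) = 16.3 × 1.408829 = 22.9639
butter: 23.7 × (3.80/3.27) = 23.7 × 1.162080 = 27.5413
mobile plan: 12.8 × (34.85/45.24) = 12.8 × 0.770336 = 9.8603
coffee: 29.2 × (9.75/9.13) = 29.2 × 1.067908 = 31.1829
cinema ticket: 18.0 × (22.30/15.61) = 18.0 × 1.428571 = 25.7143
Index = Σ wᵢ·(p₁ᵢ/p₀ᵢ) = 22.9639 + 27.5413 + 9.8603 + 31.1829 + 25.7143 = 117.2627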